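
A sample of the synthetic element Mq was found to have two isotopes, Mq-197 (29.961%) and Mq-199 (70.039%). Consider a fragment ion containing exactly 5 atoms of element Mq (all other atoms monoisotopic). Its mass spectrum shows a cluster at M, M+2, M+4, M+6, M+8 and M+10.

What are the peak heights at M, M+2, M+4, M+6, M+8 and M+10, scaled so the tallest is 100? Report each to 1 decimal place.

0.7 : 7.8 : 36.6 : 85.6 : 100.0 : 46.8

Each Mq atom is independently Mq-197 (p = 0.29961) or Mq-199 (q = 0.70039); the cluster is the binomial expansion (p + q)^5.
P(M) = 0.29961^5 = 0.002414
P(M+2) = 5 × 0.29961^4 × 0.70039^1 = 0.028219
P(M+4) = 10 × 0.29961^3 × 0.70039^2 = 0.131932
P(M+6) = 10 × 0.29961^2 × 0.70039^3 = 0.308413
P(M+8) = 5 × 0.29961^1 × 0.70039^4 = 0.360484
P(M+10) = 0.70039^5 = 0.168539
The M+8 peak is largest (0.360484); scaling to 100 gives 0.7 : 7.8 : 36.6 : 85.6 : 100.0 : 46.8.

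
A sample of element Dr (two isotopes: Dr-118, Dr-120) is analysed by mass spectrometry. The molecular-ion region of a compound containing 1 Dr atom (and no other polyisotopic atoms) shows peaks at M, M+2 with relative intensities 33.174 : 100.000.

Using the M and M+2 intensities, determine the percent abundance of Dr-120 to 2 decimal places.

75.09%

Let p = fractional abundance of Dr-118. I(M+2)/I(M) = [C(1,1)·p^0·(1−p)] / p^1 = 1·(1−p)/p = 100.000/33.174 = 3.0144
(1−p)/p = 3.0144/1 = 3.0144  ⇒  p = 1/(1 + 3.0144) = 0.2491
Dr-118: 24.91%, Dr-120: 75.09%.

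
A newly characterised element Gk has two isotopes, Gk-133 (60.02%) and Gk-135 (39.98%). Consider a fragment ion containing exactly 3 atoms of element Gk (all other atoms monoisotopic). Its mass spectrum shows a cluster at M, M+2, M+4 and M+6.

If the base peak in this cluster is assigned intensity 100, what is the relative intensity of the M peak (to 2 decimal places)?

50.04

Term probabilities: M 0.2162, M+2 0.4321, M+4 0.2878, M+6 0.0639. Base peak = M+2.
P(M+2) = C(3,1) × 0.6002^2 × 0.3998^1 = 3 × 0.36024004 × 0.3998 = 0.432072 (base)
P(M) = C(3,0) × 0.6002^3 × 0.3998^0 = 1 × 0.21621607 × 1.0000 = 0.216216
Relative intensity = 0.216216 / 0.432072 × 100 = 50.04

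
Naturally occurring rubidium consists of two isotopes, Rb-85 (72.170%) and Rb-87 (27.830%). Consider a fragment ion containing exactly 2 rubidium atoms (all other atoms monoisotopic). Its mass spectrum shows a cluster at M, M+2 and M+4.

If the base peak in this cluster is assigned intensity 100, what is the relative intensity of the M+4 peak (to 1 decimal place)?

Term probabilities: M 0.5209, M+2 0.4017, M+4 0.0775. Base peak = M.
P(M) = C(2,0) × 0.72170^2 × 0.27830^0 = 1 × 0.52085089 × 1.0000 = 0.520851 (base)
P(M+4) = C(2,2) × 0.72170^0 × 0.27830^2 = 1 × 1.0000 × 0.07745089 = 0.077451
Relative intensity = 0.077451 / 0.520851 × 100 = 14.9

14.9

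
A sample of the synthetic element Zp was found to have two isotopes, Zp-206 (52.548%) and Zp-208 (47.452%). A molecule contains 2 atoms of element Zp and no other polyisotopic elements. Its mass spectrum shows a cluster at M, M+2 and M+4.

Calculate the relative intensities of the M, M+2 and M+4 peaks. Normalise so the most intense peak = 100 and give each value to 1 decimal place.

55.4 : 100.0 : 45.2

The 2 Zp atoms are independent, so intensities follow the terms of (0.52548 + 0.47452)^2.
P(M) = 0.52548^2 = 0.276129
P(M+2) = 2 × 0.52548^1 × 0.47452^1 = 0.498702
P(M+4) = 0.47452^2 = 0.225169
The M+2 peak is largest (0.498702); scaling to 100 gives 55.4 : 100.0 : 45.2.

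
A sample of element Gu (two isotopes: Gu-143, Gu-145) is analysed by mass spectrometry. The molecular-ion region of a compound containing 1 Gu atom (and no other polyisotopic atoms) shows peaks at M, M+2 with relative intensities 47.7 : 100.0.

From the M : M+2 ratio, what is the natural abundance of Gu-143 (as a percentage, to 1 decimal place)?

32.3%

If p is the fraction of Gu that is Gu-143, then I(M+2)/I(M) = [C(1,1)·p^0·(1−p)] / p^1 = 1·(1−p)/p = 100.0/47.7 = 2.0964
(1−p)/p = 2.0964/1 = 2.0964  ⇒  p = 1/(1 + 2.0964) = 0.3230
Gu-143: 32.3%, Gu-145: 67.7%.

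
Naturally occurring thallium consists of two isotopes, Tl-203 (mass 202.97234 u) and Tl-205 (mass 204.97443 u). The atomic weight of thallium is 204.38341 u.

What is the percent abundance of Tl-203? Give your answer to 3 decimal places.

Writing the weighted mean with unknown fraction x of Tl-203:
202.97234·x + 204.97443·(1 − x) = 204.38341
(202.97234 − 204.97443)·x = 204.38341 − 204.97443
x = -0.59102 / -2.00209 = 0.29520 → 29.520% Tl-203, 70.480% Tl-205.

29.520%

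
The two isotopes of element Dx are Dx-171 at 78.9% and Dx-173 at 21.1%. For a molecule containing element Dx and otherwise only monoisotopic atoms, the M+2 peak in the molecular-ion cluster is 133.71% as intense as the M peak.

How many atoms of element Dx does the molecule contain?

5

For n independent Dx atoms, I(M+2)/I(M) = n · (abundance Dx-173) / (abundance Dx-171) = n · 0.211/0.789.
n = 1.3371 × 0.789/0.211 = 5.00 ≈ 5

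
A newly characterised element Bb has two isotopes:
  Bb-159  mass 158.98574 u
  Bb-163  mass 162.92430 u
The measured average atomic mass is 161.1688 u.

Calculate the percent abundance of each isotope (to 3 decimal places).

With x = fraction of Bb-159 (so Bb-163 is 1 − x):
158.98574·x + 162.92430·(1 − x) = 161.1688
(158.98574 − 162.92430)·x = 161.1688 − 162.92430
x = -1.75550 / -3.93856 = 0.44572 → 44.572% Bb-159, 55.428% Bb-163.

Bb-159: 44.572%, Bb-163: 55.428%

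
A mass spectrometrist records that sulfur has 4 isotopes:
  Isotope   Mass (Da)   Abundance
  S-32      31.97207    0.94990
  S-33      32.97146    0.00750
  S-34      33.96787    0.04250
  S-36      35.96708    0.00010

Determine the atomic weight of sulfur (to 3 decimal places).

Weight each isotope mass by its fractional abundance: 0.94990 × 31.97207 + 0.00750 × 32.97146 + 0.04250 × 33.96787 + 0.00010 × 35.96708
= 30.370269 + 0.247286 + 1.443634 + 0.003597 = 32.064786 Da

32.065 Da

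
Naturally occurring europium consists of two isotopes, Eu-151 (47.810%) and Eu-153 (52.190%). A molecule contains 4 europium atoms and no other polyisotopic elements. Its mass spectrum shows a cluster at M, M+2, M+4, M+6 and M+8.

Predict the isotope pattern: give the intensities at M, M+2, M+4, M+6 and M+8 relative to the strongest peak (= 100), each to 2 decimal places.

Each Eu atom is independently Eu-151 (p = 0.47810) or Eu-153 (q = 0.52190); the cluster is the binomial expansion (p + q)^4.
P(M) = 0.47810^4 = 0.052249
P(M+2) = 4 × 0.47810^3 × 0.52190^1 = 0.228141
P(M+4) = 6 × 0.47810^2 × 0.52190^2 = 0.373563
P(M+6) = 4 × 0.47810^1 × 0.52190^3 = 0.271857
P(M+8) = 0.52190^4 = 0.074191
The M+4 peak is largest (0.373563); scaling to 100 gives 13.99 : 61.07 : 100.00 : 72.77 : 19.86.

13.99 : 61.07 : 100.00 : 72.77 : 19.86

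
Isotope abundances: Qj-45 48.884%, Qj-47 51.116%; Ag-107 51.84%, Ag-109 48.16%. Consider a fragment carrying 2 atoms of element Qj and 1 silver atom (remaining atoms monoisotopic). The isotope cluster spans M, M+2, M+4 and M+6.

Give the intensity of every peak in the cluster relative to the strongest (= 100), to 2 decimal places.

32.94 : 99.48 : 100.00 : 33.46

Element Qj pattern (n=2): 0.23896455 : 0.49975091 : 0.26128455
Silver pattern (n=1): 0.5184 : 0.4816
Convolve the two distributions (both contribute in 2-u steps):
  M: 0.23896455×0.5184 = 0.123879
  M+2: 0.23896455×0.4816 + 0.49975091×0.5184 = 0.374156
  M+4: 0.49975091×0.4816 + 0.26128455×0.5184 = 0.376130
  M+6: 0.26128455×0.4816 = 0.125835
Scale to base peak (0.376130) = 100: 32.94 : 99.48 : 100.00 : 33.46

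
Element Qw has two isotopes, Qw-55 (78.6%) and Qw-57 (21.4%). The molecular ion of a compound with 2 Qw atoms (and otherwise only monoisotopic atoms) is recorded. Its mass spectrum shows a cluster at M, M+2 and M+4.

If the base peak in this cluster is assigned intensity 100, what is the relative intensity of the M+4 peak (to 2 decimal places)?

Term probabilities: M 0.6178, M+2 0.3364, M+4 0.0458. Base peak = M.
P(M) = C(2,0) × 0.786^2 × 0.214^0 = 1 × 0.617796 × 1.0000 = 0.617796 (base)
P(M+4) = C(2,2) × 0.786^0 × 0.214^2 = 1 × 1.0000 × 0.045796 = 0.045796
Relative intensity = 0.045796 / 0.617796 × 100 = 7.41

7.41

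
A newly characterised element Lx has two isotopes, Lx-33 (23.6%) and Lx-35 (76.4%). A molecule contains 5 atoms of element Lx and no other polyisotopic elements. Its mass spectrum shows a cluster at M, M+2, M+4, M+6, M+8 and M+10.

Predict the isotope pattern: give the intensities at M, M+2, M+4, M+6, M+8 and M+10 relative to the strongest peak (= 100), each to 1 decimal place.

Each Lx atom is independently Lx-33 (p = 0.236) or Lx-35 (q = 0.764); the cluster is the binomial expansion (p + q)^5.
P(M) = 0.236^5 = 0.000732
P(M+2) = 5 × 0.236^4 × 0.764^1 = 0.011850
P(M+4) = 10 × 0.236^3 × 0.764^2 = 0.076722
P(M+6) = 10 × 0.236^2 × 0.764^3 = 0.248373
P(M+8) = 5 × 0.236^1 × 0.764^4 = 0.402027
P(M+10) = 0.764^5 = 0.260296
The M+8 peak is largest (0.402027); scaling to 100 gives 0.2 : 2.9 : 19.1 : 61.8 : 100.0 : 64.7.

0.2 : 2.9 : 19.1 : 61.8 : 100.0 : 64.7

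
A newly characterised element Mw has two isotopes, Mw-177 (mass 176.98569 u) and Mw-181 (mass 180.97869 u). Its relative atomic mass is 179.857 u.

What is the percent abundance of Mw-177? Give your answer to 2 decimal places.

28.09%

With x = fraction of Mw-177 (so Mw-181 is 1 − x):
176.98569·x + 180.97869·(1 − x) = 179.857
(176.98569 − 180.97869)·x = 179.857 − 180.97869
x = -1.12169 / -3.99300 = 0.28091 → 28.09% Mw-177, 71.91% Mw-181.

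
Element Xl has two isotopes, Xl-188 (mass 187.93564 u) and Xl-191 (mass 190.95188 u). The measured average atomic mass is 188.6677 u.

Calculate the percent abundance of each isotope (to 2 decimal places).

Xl-188: 75.73%, Xl-191: 24.27%

Let x be the fractional abundance of Xl-188; then Xl-191 has abundance 1 − x.
187.93564·x + 190.95188·(1 − x) = 188.6677
(187.93564 − 190.95188)·x = 188.6677 − 190.95188
x = -2.28418 / -3.01624 = 0.75729 → 75.73% Xl-188, 24.27% Xl-191.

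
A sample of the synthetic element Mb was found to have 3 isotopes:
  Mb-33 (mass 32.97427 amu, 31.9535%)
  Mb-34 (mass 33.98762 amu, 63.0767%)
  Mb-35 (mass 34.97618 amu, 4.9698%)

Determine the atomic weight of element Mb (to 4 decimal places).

33.7129 amu

Weight each isotope mass by its fractional abundance: 0.319535 × 32.97427 + 0.630767 × 33.98762 + 0.049698 × 34.97618
= 10.536433 + 21.438269 + 1.738246 = 33.712948 amu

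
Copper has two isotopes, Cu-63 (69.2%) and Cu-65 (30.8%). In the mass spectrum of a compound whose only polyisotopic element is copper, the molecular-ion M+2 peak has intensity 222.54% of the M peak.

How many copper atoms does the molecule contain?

With n Cu atoms, P(M+2)/P(M) = C(n,1)·p^(n−1)q / p^n = n·q/p = n · 0.308/0.692.
n = 2.2254 × 0.692/0.308 = 5.00 ≈ 5

5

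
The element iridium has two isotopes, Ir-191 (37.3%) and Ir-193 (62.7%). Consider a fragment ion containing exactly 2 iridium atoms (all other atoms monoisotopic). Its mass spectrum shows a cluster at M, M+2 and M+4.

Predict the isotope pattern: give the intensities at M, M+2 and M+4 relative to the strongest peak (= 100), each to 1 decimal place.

Expanding (0.373 + 0.627)^2:
P(M) = 0.373^2 = 0.139129
P(M+2) = 2 × 0.373^1 × 0.627^1 = 0.467742
P(M+4) = 0.627^2 = 0.393129
The M+2 peak is largest (0.467742); scaling to 100 gives 29.7 : 100.0 : 84.0.

29.7 : 100.0 : 84.0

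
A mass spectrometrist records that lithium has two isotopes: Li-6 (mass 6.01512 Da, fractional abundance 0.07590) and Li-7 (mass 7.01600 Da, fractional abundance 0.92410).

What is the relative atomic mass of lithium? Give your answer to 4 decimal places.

6.9400 Da

The abundance-weighted mean is 0.07590 × 6.01512 + 0.92410 × 7.01600
= 0.456548 + 6.483486 = 6.940034 Da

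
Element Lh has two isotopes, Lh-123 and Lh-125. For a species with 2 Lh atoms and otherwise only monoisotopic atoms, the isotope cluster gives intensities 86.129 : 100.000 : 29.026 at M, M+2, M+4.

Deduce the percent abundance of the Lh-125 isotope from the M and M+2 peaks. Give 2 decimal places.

36.73%

If p is the fraction of Lh that is Lh-123, then I(M+2)/I(M) = [C(2,1)·p^1·(1−p)] / p^2 = 2·(1−p)/p = 100.000/86.129 = 1.1610
(1−p)/p = 1.1610/2 = 0.5805  ⇒  p = 1/(1 + 0.5805) = 0.6327
Lh-123: 63.27%, Lh-125: 36.73%.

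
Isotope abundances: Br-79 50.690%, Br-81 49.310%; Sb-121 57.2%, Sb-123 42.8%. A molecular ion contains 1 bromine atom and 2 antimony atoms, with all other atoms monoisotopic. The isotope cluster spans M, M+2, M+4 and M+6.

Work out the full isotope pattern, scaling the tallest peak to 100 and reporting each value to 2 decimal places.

40.50 : 100.00 : 81.63 : 22.06

Bromine pattern (n=1): 0.5069 : 0.4931
Antimony pattern (n=2): 0.327184 : 0.489632 : 0.183184
Convolve the two distributions (both contribute in 2-u steps):
  M: 0.5069×0.327184 = 0.165850
  M+2: 0.5069×0.489632 + 0.4931×0.327184 = 0.409529
  M+4: 0.5069×0.183184 + 0.4931×0.489632 = 0.334294
  M+6: 0.4931×0.183184 = 0.090328
Scale to base peak (0.409529) = 100: 40.50 : 100.00 : 81.63 : 22.06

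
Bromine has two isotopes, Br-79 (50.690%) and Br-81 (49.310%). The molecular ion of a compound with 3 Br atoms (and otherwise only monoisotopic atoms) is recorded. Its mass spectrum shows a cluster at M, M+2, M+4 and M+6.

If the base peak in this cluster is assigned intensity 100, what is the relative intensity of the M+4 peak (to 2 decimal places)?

97.28

Binomial terms of (0.50690 + 0.49310)^3: M 0.1302, M+2 0.3801, M+4 0.3698, M+6 0.1199 → M+2 is the base peak.
P(M+2) = C(3,1) × 0.50690^2 × 0.49310^1 = 3 × 0.25694761 × 0.4931 = 0.380103 (base)
P(M+4) = C(3,2) × 0.50690^1 × 0.49310^2 = 3 × 0.5069 × 0.24314761 = 0.369755
Relative intensity = 0.369755 / 0.380103 × 100 = 97.28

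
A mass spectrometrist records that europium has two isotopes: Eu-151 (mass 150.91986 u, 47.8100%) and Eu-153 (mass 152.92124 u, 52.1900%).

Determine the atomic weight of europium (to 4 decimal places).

151.9644 u

The abundance-weighted mean is 0.478100 × 150.91986 + 0.521900 × 152.92124
= 72.154785 + 79.809595 = 151.964380 u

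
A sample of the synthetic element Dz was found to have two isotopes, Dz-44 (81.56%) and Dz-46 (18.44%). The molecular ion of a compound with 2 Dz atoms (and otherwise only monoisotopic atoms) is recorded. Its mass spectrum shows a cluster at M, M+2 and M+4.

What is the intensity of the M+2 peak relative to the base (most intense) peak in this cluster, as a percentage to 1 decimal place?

45.2%

Term probabilities: M 0.6652, M+2 0.3008, M+4 0.0340. Base peak = M.
P(M) = C(2,0) × 0.8156^2 × 0.1844^0 = 1 × 0.66520336 × 1.0000 = 0.665203 (base)
P(M+2) = C(2,1) × 0.8156^1 × 0.1844^1 = 2 × 0.8156 × 0.1844 = 0.300793
Relative intensity = 0.300793 / 0.665203 × 100 = 45.2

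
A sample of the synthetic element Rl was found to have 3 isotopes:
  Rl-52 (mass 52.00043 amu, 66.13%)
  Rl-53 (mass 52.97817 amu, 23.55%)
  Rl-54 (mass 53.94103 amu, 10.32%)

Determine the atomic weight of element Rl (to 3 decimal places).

Average mass = Σ (abundance × isotope mass) = 0.6613 × 52.00043 + 0.2355 × 52.97817 + 0.1032 × 53.94103
= 34.387884 + 12.476359 + 5.566714 = 52.430957 amu

52.431 amu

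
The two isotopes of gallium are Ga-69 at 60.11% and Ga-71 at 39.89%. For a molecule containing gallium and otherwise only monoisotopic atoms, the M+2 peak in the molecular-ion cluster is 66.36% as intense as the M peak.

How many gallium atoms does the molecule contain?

For n independent Ga atoms, I(M+2)/I(M) = n · (abundance Ga-71) / (abundance Ga-69) = n · 0.3989/0.6011.
n = 0.6636 × 0.6011/0.3989 = 1.00 ≈ 1

1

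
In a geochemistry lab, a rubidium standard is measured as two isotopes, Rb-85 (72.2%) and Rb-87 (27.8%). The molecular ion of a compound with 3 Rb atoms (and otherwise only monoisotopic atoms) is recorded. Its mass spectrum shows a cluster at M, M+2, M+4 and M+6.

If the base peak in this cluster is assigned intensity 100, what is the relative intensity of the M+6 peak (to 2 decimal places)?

4.94

Binomial terms of (0.722 + 0.278)^3: M 0.3764, M+2 0.4348, M+4 0.1674, M+6 0.0215 → M+2 is the base peak.
P(M+2) = C(3,1) × 0.722^2 × 0.278^1 = 3 × 0.521284 × 0.2780 = 0.434751 (base)
P(M+6) = C(3,3) × 0.722^0 × 0.278^3 = 1 × 1.0000 × 0.02148495 = 0.021485
Relative intensity = 0.021485 / 0.434751 × 100 = 4.94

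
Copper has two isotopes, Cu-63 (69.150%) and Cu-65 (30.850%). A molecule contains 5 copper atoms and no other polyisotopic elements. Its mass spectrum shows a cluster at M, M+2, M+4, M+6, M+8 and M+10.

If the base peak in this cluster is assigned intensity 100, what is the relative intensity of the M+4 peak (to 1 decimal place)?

89.2

Term probabilities: M 0.1581, M+2 0.3527, M+4 0.3147, M+6 0.1404, M+8 0.0313, M+10 0.0028. Base peak = M+2.
P(M+2) = C(5,1) × 0.69150^4 × 0.30850^1 = 5 × 0.2286487 × 0.3085 = 0.352691 (base)
P(M+4) = C(5,2) × 0.69150^3 × 0.30850^2 = 10 × 0.33065611 × 0.09517225 = 0.314693
Relative intensity = 0.314693 / 0.352691 × 100 = 89.2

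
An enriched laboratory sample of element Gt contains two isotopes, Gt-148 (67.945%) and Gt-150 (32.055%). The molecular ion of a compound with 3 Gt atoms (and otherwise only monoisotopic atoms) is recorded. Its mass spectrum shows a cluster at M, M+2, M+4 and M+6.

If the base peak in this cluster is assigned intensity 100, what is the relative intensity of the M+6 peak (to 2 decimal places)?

7.42

(0.67945 + 0.32055)^3 gives M 0.3137, M+2 0.4439, M+4 0.2094, M+6 0.0329; the largest is M+2.
P(M+2) = C(3,1) × 0.67945^2 × 0.32055^1 = 3 × 0.4616523 × 0.32055 = 0.443948 (base)
P(M+6) = C(3,3) × 0.67945^0 × 0.32055^3 = 1 × 1.0000 × 0.03293725 = 0.032937
Relative intensity = 0.032937 / 0.443948 × 100 = 7.42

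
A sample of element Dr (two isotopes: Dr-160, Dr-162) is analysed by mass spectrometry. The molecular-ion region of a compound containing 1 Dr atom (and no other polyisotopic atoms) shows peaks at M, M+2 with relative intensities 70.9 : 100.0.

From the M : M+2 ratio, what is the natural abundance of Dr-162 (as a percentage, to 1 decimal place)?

If p is the fraction of Dr that is Dr-160, then I(M+2)/I(M) = [C(1,1)·p^0·(1−p)] / p^1 = 1·(1−p)/p = 100.0/70.9 = 1.4104
(1−p)/p = 1.4104/1 = 1.4104  ⇒  p = 1/(1 + 1.4104) = 0.4149
Dr-160: 41.5%, Dr-162: 58.5%.

58.5%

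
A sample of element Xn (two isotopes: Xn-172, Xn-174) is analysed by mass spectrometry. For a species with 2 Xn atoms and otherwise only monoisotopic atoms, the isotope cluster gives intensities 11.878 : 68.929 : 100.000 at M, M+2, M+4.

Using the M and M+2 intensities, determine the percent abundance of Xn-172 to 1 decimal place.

Let p = fractional abundance of Xn-172. I(M+2)/I(M) = [C(2,1)·p^1·(1−p)] / p^2 = 2·(1−p)/p = 68.929/11.878 = 5.8031
(1−p)/p = 5.8031/2 = 2.9015  ⇒  p = 1/(1 + 2.9015) = 0.2563
Xn-172: 25.6%, Xn-174: 74.4%.

25.6%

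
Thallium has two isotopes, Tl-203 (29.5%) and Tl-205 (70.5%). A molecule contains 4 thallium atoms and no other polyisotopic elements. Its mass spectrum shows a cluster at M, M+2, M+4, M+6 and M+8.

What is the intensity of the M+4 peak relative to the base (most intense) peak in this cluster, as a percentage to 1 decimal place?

62.8%

(0.295 + 0.705)^4 gives M 0.0076, M+2 0.0724, M+4 0.2595, M+6 0.4135, M+8 0.2470; the largest is M+6.
P(M+6) = C(4,3) × 0.295^1 × 0.705^3 = 4 × 0.2950 × 0.35040263 = 0.413475 (base)
P(M+4) = C(4,2) × 0.295^2 × 0.705^2 = 6 × 0.087025 × 0.497025 = 0.259522
Relative intensity = 0.259522 / 0.413475 × 100 = 62.8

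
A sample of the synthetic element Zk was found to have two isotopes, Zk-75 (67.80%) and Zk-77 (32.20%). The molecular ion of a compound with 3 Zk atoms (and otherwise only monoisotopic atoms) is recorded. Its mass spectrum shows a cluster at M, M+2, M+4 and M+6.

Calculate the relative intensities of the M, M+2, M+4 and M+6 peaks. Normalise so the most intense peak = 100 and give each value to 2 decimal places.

Expanding (0.6780 + 0.3220)^3:
P(M) = 0.6780^3 = 0.311666
P(M+2) = 3 × 0.6780^2 × 0.3220^1 = 0.444055
P(M+4) = 3 × 0.6780^1 × 0.3220^2 = 0.210893
P(M+6) = 0.3220^3 = 0.033386
The M+2 peak is largest (0.444055); scaling to 100 gives 70.19 : 100.00 : 47.49 : 7.52.

70.19 : 100.00 : 47.49 : 7.52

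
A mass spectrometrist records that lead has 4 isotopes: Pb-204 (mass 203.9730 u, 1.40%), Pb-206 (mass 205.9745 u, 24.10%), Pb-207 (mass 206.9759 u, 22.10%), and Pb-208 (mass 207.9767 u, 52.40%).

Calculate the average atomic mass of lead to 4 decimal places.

Ar = Σ fᵢ·mᵢ = 0.0140 × 203.9730 + 0.2410 × 205.9745 + 0.2210 × 206.9759 + 0.5240 × 207.9767
= 2.85562 + 49.63985 + 45.74167 + 108.97979 = 207.21693 u

207.2169 u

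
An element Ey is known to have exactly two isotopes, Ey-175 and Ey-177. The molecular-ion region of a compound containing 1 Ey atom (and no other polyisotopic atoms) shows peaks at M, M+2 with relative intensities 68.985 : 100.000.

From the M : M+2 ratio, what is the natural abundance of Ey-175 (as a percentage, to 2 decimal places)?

Write p for the Ey-175 fraction. I(M+2)/I(M) = [C(1,1)·p^0·(1−p)] / p^1 = 1·(1−p)/p = 100.000/68.985 = 1.4496
(1−p)/p = 1.4496/1 = 1.4496  ⇒  p = 1/(1 + 1.4496) = 0.4082
Ey-175: 40.82%, Ey-177: 59.18%.

40.82%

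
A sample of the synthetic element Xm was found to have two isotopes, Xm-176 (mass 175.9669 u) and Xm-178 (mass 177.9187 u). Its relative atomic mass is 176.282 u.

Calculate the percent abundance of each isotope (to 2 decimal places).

Writing the weighted mean with unknown fraction x of Xm-176:
175.9669·x + 177.9187·(1 − x) = 176.282
(175.9669 − 177.9187)·x = 176.282 − 177.9187
x = -1.6367 / -1.9518 = 0.83856 → 83.86% Xm-176, 16.14% Xm-178.

Xm-176: 83.86%, Xm-178: 16.14%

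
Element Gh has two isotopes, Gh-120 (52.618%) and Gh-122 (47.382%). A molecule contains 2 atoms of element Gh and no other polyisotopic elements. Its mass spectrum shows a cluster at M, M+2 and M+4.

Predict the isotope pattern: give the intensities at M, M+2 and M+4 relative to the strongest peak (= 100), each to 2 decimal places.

55.53 : 100.00 : 45.02

The 2 Gh atoms are independent, so intensities follow the terms of (0.52618 + 0.47382)^2.
P(M) = 0.52618^2 = 0.276865
P(M+2) = 2 × 0.52618^1 × 0.47382^1 = 0.498629
P(M+4) = 0.47382^2 = 0.224505
The M+2 peak is largest (0.498629); scaling to 100 gives 55.53 : 100.00 : 45.02.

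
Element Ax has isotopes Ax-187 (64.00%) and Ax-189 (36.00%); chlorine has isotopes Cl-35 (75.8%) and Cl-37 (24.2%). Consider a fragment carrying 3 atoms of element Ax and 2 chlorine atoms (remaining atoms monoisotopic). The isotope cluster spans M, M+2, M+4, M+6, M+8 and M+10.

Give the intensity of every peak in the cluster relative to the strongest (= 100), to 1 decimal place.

43.0 : 100.0 : 91.5 : 41.1 : 9.0 : 0.8

Element Ax pattern (n=3): 0.262144 : 0.442368 : 0.248832 : 0.046656
Chlorine pattern (n=2): 0.574564 : 0.366872 : 0.058564
Convolve the two distributions (both contribute in 2-u steps):
  M: 0.262144×0.574564 = 0.150619
  M+2: 0.262144×0.366872 + 0.442368×0.574564 = 0.350342
  M+4: 0.262144×0.058564 + 0.442368×0.366872 + 0.248832×0.574564 = 0.320615
  M+6: 0.442368×0.058564 + 0.248832×0.366872 + 0.046656×0.574564 = 0.144003
  M+8: 0.248832×0.058564 + 0.046656×0.366872 = 0.031689
  M+10: 0.046656×0.058564 = 0.002732
Scale to base peak (0.350342) = 100: 43.0 : 100.0 : 91.5 : 41.1 : 9.0 : 0.8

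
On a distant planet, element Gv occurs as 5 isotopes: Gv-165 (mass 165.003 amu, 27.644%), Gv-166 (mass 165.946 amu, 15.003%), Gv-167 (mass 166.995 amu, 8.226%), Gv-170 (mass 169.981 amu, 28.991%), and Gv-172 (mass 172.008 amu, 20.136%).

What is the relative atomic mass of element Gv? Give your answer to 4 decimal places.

168.1620 amu

The abundance-weighted mean is 0.27644 × 165.003 + 0.15003 × 165.946 + 0.08226 × 166.995 + 0.28991 × 169.981 + 0.20136 × 172.008
= 45.61343 + 24.89688 + 13.73701 + 49.27919 + 34.63553 = 168.16204 amu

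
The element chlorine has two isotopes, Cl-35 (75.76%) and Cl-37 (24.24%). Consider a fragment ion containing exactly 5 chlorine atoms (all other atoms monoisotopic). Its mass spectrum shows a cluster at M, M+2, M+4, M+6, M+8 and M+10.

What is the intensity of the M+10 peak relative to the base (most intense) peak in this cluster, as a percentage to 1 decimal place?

0.2%

Term probabilities: M 0.2496, M+2 0.3993, M+4 0.2555, M+6 0.0817, M+8 0.0131, M+10 0.0008. Base peak = M+2.
P(M+2) = C(5,1) × 0.7576^4 × 0.2424^1 = 5 × 0.32942751 × 0.2424 = 0.399266 (base)
P(M+10) = C(5,5) × 0.7576^0 × 0.2424^5 = 1 × 1.0000 × 0.00083688 = 0.000837
Relative intensity = 0.000837 / 0.399266 × 100 = 0.2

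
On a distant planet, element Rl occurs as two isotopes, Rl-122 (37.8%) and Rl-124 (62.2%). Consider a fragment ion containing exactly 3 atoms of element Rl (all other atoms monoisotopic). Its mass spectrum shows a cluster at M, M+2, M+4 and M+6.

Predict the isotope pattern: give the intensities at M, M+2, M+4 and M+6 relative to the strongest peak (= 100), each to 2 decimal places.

12.31 : 60.77 : 100.00 : 54.85

Each Rl atom is independently Rl-122 (p = 0.378) or Rl-124 (q = 0.622); the cluster is the binomial expansion (p + q)^3.
P(M) = 0.378^3 = 0.054010
P(M+2) = 3 × 0.378^2 × 0.622^1 = 0.266622
P(M+4) = 3 × 0.378^1 × 0.622^2 = 0.438726
P(M+6) = 0.622^3 = 0.240642
The M+4 peak is largest (0.438726); scaling to 100 gives 12.31 : 60.77 : 100.00 : 54.85.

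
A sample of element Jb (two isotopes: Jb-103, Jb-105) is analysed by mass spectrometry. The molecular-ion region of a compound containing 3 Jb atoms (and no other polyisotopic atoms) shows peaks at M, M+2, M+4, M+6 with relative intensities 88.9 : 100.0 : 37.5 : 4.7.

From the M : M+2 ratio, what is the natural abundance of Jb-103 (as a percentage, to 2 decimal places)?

72.73%

If p is the fraction of Jb that is Jb-103, then I(M+2)/I(M) = [C(3,1)·p^2·(1−p)] / p^3 = 3·(1−p)/p = 100.0/88.9 = 1.1249
(1−p)/p = 1.1249/3 = 0.3750  ⇒  p = 1/(1 + 0.3750) = 0.7273
Jb-103: 72.73%, Jb-105: 27.27%.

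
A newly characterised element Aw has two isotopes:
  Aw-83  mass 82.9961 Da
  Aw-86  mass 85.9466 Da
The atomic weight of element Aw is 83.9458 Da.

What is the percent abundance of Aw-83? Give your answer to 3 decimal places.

67.812%

Let x be the fractional abundance of Aw-83; then Aw-86 has abundance 1 − x.
82.9961·x + 85.9466·(1 − x) = 83.9458
(82.9961 − 85.9466)·x = 83.9458 − 85.9466
x = -2.0008 / -2.9505 = 0.67812 → 67.812% Aw-83, 32.188% Aw-86.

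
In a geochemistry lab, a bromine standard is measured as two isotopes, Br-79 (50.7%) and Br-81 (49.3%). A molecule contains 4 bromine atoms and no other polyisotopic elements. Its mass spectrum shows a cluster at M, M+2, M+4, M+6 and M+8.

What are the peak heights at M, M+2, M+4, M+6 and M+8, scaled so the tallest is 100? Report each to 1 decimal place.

17.6 : 68.6 : 100.0 : 64.8 : 15.8

Expanding (0.507 + 0.493)^4:
P(M) = 0.507^4 = 0.066074
P(M+2) = 4 × 0.507^3 × 0.493^1 = 0.256999
P(M+4) = 6 × 0.507^2 × 0.493^2 = 0.374853
P(M+6) = 4 × 0.507^1 × 0.493^3 = 0.243001
P(M+8) = 0.493^4 = 0.059073
The M+4 peak is largest (0.374853); scaling to 100 gives 17.6 : 68.6 : 100.0 : 64.8 : 15.8.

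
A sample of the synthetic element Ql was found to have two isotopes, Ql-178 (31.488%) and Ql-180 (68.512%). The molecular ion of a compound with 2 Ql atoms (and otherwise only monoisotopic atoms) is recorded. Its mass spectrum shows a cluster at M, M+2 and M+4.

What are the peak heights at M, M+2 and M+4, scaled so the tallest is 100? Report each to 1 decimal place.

The 2 Ql atoms are independent, so intensities follow the terms of (0.31488 + 0.68512)^2.
P(M) = 0.31488^2 = 0.099149
P(M+2) = 2 × 0.31488^1 × 0.68512^1 = 0.431461
P(M+4) = 0.68512^2 = 0.469389
The M+4 peak is largest (0.469389); scaling to 100 gives 21.1 : 91.9 : 100.0.

21.1 : 91.9 : 100.0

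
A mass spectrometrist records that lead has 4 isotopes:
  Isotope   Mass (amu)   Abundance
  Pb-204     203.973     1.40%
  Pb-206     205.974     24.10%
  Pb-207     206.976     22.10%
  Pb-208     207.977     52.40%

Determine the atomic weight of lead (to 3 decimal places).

207.217 amu

The abundance-weighted mean is 0.0140 × 203.973 + 0.2410 × 205.974 + 0.2210 × 206.976 + 0.5240 × 207.977
= 2.8556 + 49.6397 + 45.7417 + 108.9799 = 207.2169 amu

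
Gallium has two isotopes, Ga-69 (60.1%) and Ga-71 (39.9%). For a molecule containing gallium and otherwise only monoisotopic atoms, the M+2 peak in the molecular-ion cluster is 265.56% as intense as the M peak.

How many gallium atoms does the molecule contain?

4

For n independent Ga atoms, I(M+2)/I(M) = n · (abundance Ga-71) / (abundance Ga-69) = n · 0.399/0.601.
n = 2.6556 × 0.601/0.399 = 4.00 ≈ 4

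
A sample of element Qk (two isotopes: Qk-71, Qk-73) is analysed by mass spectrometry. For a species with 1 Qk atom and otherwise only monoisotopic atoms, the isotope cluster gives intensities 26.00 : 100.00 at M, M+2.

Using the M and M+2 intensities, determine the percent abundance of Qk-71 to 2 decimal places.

20.63%

If p is the fraction of Qk that is Qk-71, then I(M+2)/I(M) = [C(1,1)·p^0·(1−p)] / p^1 = 1·(1−p)/p = 100.00/26.00 = 3.8462
(1−p)/p = 3.8462/1 = 3.8462  ⇒  p = 1/(1 + 3.8462) = 0.2063
Qk-71: 20.63%, Qk-73: 79.37%.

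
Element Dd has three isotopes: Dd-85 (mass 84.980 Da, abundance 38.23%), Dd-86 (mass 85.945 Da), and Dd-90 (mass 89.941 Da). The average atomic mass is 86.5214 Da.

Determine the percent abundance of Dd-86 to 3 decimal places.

Let x and y be the fractions of Dd-86 and Dd-90. Then x + y = 1 − 0.3823 = 0.6177 and 85.945x + 89.941y = 86.5214 − 0.3823×84.980 = 54.033546.
Substituting: 85.945x + 89.941(0.6177 − x) = 54.033546
(85.945 − 89.941)x = -1.5230097  ⇒  x = 0.38113, y = 0.23657
Dd-86: 38.113%, Dd-90: 23.657%.

38.113%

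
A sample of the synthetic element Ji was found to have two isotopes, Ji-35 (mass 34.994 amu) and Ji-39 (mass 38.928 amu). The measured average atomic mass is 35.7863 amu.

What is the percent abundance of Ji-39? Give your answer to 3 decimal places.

20.140%

Writing the weighted mean with unknown fraction x of Ji-35:
34.994·x + 38.928·(1 − x) = 35.7863
(34.994 − 38.928)·x = 35.7863 − 38.928
x = -3.1417 / -3.934 = 0.79860 → 79.860% Ji-35, 20.140% Ji-39.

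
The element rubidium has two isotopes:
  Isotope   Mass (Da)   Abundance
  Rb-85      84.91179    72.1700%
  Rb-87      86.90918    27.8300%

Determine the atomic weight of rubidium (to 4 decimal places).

Ar = Σ fᵢ·mᵢ = 0.721700 × 84.91179 + 0.278300 × 86.90918
= 61.280839 + 24.186825 = 85.467664 Da

85.4677 Da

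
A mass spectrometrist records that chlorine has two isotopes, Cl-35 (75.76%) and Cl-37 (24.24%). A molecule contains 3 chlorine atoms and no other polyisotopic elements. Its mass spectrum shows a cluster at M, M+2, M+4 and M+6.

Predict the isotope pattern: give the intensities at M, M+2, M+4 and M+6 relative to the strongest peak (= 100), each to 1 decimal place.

100.0 : 96.0 : 30.7 : 3.3

The 3 Cl atoms are independent, so intensities follow the terms of (0.7576 + 0.2424)^3.
P(M) = 0.7576^3 = 0.434830
P(M+2) = 3 × 0.7576^2 × 0.2424^1 = 0.417382
P(M+4) = 3 × 0.7576^1 × 0.2424^2 = 0.133545
P(M+6) = 0.2424^3 = 0.014243
The M peak is largest (0.434830); scaling to 100 gives 100.0 : 96.0 : 30.7 : 3.3.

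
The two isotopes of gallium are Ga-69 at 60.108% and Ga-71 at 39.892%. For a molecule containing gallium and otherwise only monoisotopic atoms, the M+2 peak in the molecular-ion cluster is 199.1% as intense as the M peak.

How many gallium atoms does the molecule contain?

For n independent Ga atoms, I(M+2)/I(M) = n · (abundance Ga-71) / (abundance Ga-69) = n · 0.39892/0.60108.
n = 1.991 × 0.60108/0.39892 = 3.00 ≈ 3

3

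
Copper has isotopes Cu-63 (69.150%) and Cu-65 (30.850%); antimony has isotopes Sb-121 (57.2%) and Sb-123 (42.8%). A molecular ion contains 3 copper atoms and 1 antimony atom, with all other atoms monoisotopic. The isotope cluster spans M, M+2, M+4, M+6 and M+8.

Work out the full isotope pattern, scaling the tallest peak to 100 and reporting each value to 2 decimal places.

47.92 : 100.00 : 76.61 : 25.67 : 3.18

Copper pattern (n=3): 0.33065611 : 0.44254842 : 0.19743483 : 0.02936064
Antimony pattern (n=1): 0.5720 : 0.4280
Convolve the two distributions (both contribute in 2-u steps):
  M: 0.33065611×0.5720 = 0.189135
  M+2: 0.33065611×0.4280 + 0.44254842×0.5720 = 0.394659
  M+4: 0.44254842×0.4280 + 0.19743483×0.5720 = 0.302343
  M+6: 0.19743483×0.4280 + 0.02936064×0.5720 = 0.101296
  M+8: 0.02936064×0.4280 = 0.012566
Scale to base peak (0.394659) = 100: 47.92 : 100.00 : 76.61 : 25.67 : 3.18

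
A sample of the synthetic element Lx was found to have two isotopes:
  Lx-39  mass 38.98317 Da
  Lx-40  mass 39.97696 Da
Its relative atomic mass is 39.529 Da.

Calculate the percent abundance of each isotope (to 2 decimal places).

Writing the weighted mean with unknown fraction x of Lx-39:
38.98317·x + 39.97696·(1 − x) = 39.529
(38.98317 − 39.97696)·x = 39.529 − 39.97696
x = -0.44796 / -0.99379 = 0.45076 → 45.08% Lx-39, 54.92% Lx-40.

Lx-39: 45.08%, Lx-40: 54.92%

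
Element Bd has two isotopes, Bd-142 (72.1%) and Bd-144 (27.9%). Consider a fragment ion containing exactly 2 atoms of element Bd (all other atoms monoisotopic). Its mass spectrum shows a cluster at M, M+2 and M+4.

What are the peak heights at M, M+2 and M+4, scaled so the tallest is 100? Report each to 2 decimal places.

The 2 Bd atoms are independent, so intensities follow the terms of (0.721 + 0.279)^2.
P(M) = 0.721^2 = 0.519841
P(M+2) = 2 × 0.721^1 × 0.279^1 = 0.402318
P(M+4) = 0.279^2 = 0.077841
The M peak is largest (0.519841); scaling to 100 gives 100.00 : 77.39 : 14.97.

100.00 : 77.39 : 14.97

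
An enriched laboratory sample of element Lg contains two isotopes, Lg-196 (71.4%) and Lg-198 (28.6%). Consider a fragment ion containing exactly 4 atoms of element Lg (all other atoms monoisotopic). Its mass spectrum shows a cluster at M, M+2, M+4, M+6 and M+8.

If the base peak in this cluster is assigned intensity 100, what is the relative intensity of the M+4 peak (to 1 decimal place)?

Binomial terms of (0.714 + 0.286)^4: M 0.2599, M+2 0.4164, M+4 0.2502, M+6 0.0668, M+8 0.0067 → M+2 is the base peak.
P(M+2) = C(4,1) × 0.714^3 × 0.286^1 = 4 × 0.36399434 × 0.2860 = 0.416410 (base)
P(M+4) = C(4,2) × 0.714^2 × 0.286^2 = 6 × 0.509796 × 0.081796 = 0.250196
Relative intensity = 0.250196 / 0.416410 × 100 = 60.1

60.1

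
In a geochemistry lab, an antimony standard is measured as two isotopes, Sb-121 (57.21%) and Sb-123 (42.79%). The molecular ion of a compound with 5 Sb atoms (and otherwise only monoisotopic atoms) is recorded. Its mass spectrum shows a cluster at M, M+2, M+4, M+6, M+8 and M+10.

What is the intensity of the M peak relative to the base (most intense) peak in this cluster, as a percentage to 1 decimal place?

17.9%

(0.5721 + 0.4279)^5 gives M 0.0613, M+2 0.2292, M+4 0.3428, M+6 0.2564, M+8 0.0959, M+10 0.0143; the largest is M+4.
P(M+4) = C(5,2) × 0.5721^3 × 0.4279^2 = 10 × 0.18724742 × 0.18309841 = 0.342847 (base)
P(M) = C(5,0) × 0.5721^5 × 0.4279^0 = 1 × 0.06128578 × 1.0000 = 0.061286
Relative intensity = 0.061286 / 0.342847 × 100 = 17.9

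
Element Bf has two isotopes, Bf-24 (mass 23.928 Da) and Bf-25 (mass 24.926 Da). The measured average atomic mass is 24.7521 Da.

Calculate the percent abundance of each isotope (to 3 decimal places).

Writing the weighted mean with unknown fraction x of Bf-24:
23.928·x + 24.926·(1 − x) = 24.7521
(23.928 − 24.926)·x = 24.7521 − 24.926
x = -0.1739 / -0.998 = 0.17425 → 17.425% Bf-24, 82.575% Bf-25.

Bf-24: 17.425%, Bf-25: 82.575%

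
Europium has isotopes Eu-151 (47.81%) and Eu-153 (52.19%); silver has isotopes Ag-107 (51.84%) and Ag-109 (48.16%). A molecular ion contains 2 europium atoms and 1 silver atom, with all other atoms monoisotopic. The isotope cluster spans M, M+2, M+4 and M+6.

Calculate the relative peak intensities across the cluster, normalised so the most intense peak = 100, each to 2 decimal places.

Europium pattern (n=2): 0.22857961 : 0.49904078 : 0.27237961
Silver pattern (n=1): 0.5184 : 0.4816
Convolve the two distributions (both contribute in 2-u steps):
  M: 0.22857961×0.5184 = 0.118496
  M+2: 0.22857961×0.4816 + 0.49904078×0.5184 = 0.368787
  M+4: 0.49904078×0.4816 + 0.27237961×0.5184 = 0.381540
  M+6: 0.27237961×0.4816 = 0.131178
Scale to base peak (0.381540) = 100: 31.06 : 96.66 : 100.00 : 34.38

31.06 : 96.66 : 100.00 : 34.38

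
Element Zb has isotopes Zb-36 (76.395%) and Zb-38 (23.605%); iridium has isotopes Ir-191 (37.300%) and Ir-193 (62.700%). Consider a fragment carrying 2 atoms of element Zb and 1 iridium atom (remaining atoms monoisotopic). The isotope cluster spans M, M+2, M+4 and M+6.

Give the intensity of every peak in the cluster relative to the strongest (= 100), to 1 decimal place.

Element Zb pattern (n=2): 0.5836196 : 0.3606608 : 0.0557196
Iridium pattern (n=1): 0.3730 : 0.6270
Convolve the two distributions (both contribute in 2-u steps):
  M: 0.5836196×0.3730 = 0.217690
  M+2: 0.5836196×0.6270 + 0.3606608×0.3730 = 0.500456
  M+4: 0.3606608×0.6270 + 0.0557196×0.3730 = 0.246918
  M+6: 0.0557196×0.6270 = 0.034936
Scale to base peak (0.500456) = 100: 43.5 : 100.0 : 49.3 : 7.0

43.5 : 100.0 : 49.3 : 7.0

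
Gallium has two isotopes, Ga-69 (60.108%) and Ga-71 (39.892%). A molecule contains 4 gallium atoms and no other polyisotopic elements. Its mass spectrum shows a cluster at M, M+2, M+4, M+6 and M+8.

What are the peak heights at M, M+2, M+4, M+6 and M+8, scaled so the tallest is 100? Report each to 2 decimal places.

Each Ga atom is independently Ga-69 (p = 0.60108) or Ga-71 (q = 0.39892); the cluster is the binomial expansion (p + q)^4.
P(M) = 0.60108^4 = 0.130536
P(M+2) = 4 × 0.60108^3 × 0.39892^1 = 0.346531
P(M+4) = 6 × 0.60108^2 × 0.39892^2 = 0.344975
P(M+6) = 4 × 0.60108^1 × 0.39892^3 = 0.152633
P(M+8) = 0.39892^4 = 0.025325
The M+2 peak is largest (0.346531); scaling to 100 gives 37.67 : 100.00 : 99.55 : 44.05 : 7.31.

37.67 : 100.00 : 99.55 : 44.05 : 7.31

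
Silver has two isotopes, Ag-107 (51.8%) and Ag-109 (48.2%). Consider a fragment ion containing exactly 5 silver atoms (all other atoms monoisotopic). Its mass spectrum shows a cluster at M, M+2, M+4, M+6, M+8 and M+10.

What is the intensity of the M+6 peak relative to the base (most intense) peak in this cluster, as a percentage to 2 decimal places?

93.05%

Term probabilities: M 0.0373, M+2 0.1735, M+4 0.3229, M+6 0.3005, M+8 0.1398, M+10 0.0260. Base peak = M+4.
P(M+4) = C(5,2) × 0.518^3 × 0.482^2 = 10 × 0.13899183 × 0.232324 = 0.322911 (base)
P(M+6) = C(5,3) × 0.518^2 × 0.482^3 = 10 × 0.268324 × 0.11198017 = 0.300470
Relative intensity = 0.300470 / 0.322911 × 100 = 93.05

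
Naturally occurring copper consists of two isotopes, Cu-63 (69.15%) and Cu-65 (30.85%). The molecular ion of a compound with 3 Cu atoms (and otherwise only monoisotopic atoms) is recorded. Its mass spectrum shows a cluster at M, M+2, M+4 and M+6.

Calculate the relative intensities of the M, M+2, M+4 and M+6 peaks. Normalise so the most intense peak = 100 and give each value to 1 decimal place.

74.7 : 100.0 : 44.6 : 6.6

Expanding (0.6915 + 0.3085)^3:
P(M) = 0.6915^3 = 0.330656
P(M+2) = 3 × 0.6915^2 × 0.3085^1 = 0.442548
P(M+4) = 3 × 0.6915^1 × 0.3085^2 = 0.197435
P(M+6) = 0.3085^3 = 0.029361
The M+2 peak is largest (0.442548); scaling to 100 gives 74.7 : 100.0 : 44.6 : 6.6.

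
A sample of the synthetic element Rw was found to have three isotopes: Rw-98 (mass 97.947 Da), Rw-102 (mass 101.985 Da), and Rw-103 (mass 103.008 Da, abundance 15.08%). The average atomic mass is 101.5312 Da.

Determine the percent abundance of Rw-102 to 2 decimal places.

Let x and y be the fractions of Rw-98 and Rw-102. Then x + y = 1 − 0.1508 = 0.8492 and 97.947x + 101.985y = 101.5312 − 0.1508×103.008 = 85.9975936.
Substituting: 97.947x + 101.985(0.8492 − x) = 85.9975936
(97.947 − 101.985)x = -0.6080684  ⇒  x = 0.15059, y = 0.69861
Rw-98: 15.06%, Rw-102: 69.86%.

69.86%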